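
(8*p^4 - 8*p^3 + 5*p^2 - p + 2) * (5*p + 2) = 40*p^5 - 24*p^4 + 9*p^3 + 5*p^2 + 8*p + 4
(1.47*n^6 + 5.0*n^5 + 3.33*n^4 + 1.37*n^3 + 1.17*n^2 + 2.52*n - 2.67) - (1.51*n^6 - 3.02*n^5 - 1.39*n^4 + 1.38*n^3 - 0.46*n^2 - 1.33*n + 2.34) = -0.04*n^6 + 8.02*n^5 + 4.72*n^4 - 0.00999999999999979*n^3 + 1.63*n^2 + 3.85*n - 5.01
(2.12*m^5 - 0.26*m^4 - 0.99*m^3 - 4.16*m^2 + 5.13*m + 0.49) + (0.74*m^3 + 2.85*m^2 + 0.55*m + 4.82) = 2.12*m^5 - 0.26*m^4 - 0.25*m^3 - 1.31*m^2 + 5.68*m + 5.31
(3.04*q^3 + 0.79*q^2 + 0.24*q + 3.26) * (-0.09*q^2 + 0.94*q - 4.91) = -0.2736*q^5 + 2.7865*q^4 - 14.2054*q^3 - 3.9467*q^2 + 1.886*q - 16.0066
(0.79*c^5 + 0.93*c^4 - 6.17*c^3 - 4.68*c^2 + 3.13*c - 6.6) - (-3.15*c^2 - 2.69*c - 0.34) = 0.79*c^5 + 0.93*c^4 - 6.17*c^3 - 1.53*c^2 + 5.82*c - 6.26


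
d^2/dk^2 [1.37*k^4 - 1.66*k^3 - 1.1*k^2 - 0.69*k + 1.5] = 16.44*k^2 - 9.96*k - 2.2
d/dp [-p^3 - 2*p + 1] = -3*p^2 - 2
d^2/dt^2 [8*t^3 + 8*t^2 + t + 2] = 48*t + 16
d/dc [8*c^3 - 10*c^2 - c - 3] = 24*c^2 - 20*c - 1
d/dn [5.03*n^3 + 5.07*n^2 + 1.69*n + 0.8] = 15.09*n^2 + 10.14*n + 1.69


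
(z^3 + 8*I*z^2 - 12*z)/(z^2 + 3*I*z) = (z^2 + 8*I*z - 12)/(z + 3*I)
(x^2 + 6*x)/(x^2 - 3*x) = (x + 6)/(x - 3)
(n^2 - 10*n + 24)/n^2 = 1 - 10/n + 24/n^2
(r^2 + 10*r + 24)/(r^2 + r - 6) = (r^2 + 10*r + 24)/(r^2 + r - 6)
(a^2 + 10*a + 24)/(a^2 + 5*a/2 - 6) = 2*(a + 6)/(2*a - 3)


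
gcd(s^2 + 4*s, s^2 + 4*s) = s^2 + 4*s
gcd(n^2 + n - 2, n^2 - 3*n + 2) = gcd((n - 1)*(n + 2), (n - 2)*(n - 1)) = n - 1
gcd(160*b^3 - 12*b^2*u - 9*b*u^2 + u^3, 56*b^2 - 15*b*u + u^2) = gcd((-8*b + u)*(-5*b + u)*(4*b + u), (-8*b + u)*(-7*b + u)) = -8*b + u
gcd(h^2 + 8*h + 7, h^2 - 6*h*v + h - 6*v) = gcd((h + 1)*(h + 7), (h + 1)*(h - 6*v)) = h + 1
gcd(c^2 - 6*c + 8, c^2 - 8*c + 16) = c - 4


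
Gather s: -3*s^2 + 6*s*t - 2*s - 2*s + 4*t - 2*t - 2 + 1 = -3*s^2 + s*(6*t - 4) + 2*t - 1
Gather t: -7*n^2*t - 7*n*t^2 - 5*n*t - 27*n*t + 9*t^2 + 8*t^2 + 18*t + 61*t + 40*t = t^2*(17 - 7*n) + t*(-7*n^2 - 32*n + 119)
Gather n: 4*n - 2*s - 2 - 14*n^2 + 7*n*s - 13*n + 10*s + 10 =-14*n^2 + n*(7*s - 9) + 8*s + 8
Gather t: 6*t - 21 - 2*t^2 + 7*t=-2*t^2 + 13*t - 21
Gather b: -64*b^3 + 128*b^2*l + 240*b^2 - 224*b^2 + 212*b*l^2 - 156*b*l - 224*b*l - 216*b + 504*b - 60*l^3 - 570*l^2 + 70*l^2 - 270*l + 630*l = -64*b^3 + b^2*(128*l + 16) + b*(212*l^2 - 380*l + 288) - 60*l^3 - 500*l^2 + 360*l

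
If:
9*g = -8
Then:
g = -8/9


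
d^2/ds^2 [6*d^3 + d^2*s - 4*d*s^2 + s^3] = -8*d + 6*s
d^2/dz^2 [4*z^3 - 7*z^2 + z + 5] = 24*z - 14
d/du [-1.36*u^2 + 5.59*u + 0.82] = 5.59 - 2.72*u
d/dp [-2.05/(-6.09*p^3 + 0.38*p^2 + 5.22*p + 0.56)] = (-37.4535*p^2 + 1.558*p + 10.701)/(-6.09*p^3 + 0.38*p^2 + 5.22*p + 0.56)^2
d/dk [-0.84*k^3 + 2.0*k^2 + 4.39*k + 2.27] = -2.52*k^2 + 4.0*k + 4.39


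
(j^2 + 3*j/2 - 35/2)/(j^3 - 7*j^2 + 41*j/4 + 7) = 2*(j + 5)/(2*j^2 - 7*j - 4)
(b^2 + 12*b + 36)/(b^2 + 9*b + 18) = (b + 6)/(b + 3)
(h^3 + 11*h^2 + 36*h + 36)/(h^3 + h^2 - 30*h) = (h^2 + 5*h + 6)/(h*(h - 5))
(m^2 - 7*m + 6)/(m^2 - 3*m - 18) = (m - 1)/(m + 3)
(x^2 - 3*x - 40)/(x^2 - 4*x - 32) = (x + 5)/(x + 4)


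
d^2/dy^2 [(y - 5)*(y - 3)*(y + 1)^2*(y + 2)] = 20*y^3 - 48*y^2 - 72*y + 44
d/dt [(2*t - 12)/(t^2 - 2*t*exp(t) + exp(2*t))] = 2*(2*t*exp(t) - t - 13*exp(t) + 12)/(t^3 - 3*t^2*exp(t) + 3*t*exp(2*t) - exp(3*t))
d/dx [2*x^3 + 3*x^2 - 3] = 6*x*(x + 1)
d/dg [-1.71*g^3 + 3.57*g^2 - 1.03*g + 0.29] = -5.13*g^2 + 7.14*g - 1.03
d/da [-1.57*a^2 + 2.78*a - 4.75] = 2.78 - 3.14*a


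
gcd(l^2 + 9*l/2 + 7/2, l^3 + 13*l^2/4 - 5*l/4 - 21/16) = l + 7/2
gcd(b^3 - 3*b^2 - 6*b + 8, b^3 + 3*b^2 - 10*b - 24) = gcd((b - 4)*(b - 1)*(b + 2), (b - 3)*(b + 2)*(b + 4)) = b + 2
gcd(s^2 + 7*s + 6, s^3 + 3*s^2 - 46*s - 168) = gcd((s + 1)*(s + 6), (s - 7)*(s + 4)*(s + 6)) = s + 6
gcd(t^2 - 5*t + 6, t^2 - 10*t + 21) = t - 3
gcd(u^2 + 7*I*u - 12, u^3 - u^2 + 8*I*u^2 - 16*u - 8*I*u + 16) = u + 4*I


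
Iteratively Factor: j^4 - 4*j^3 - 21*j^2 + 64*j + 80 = (j - 5)*(j^3 + j^2 - 16*j - 16) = (j - 5)*(j + 4)*(j^2 - 3*j - 4) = (j - 5)*(j - 4)*(j + 4)*(j + 1)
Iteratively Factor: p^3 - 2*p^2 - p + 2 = (p - 1)*(p^2 - p - 2) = (p - 2)*(p - 1)*(p + 1)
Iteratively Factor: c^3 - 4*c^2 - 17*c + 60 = (c + 4)*(c^2 - 8*c + 15) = (c - 5)*(c + 4)*(c - 3)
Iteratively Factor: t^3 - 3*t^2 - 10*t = (t - 5)*(t^2 + 2*t) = t*(t - 5)*(t + 2)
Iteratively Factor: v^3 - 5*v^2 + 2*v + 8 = (v - 2)*(v^2 - 3*v - 4) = (v - 4)*(v - 2)*(v + 1)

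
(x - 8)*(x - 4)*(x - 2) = x^3 - 14*x^2 + 56*x - 64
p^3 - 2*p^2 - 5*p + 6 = (p - 3)*(p - 1)*(p + 2)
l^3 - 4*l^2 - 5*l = l*(l - 5)*(l + 1)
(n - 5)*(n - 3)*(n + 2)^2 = n^4 - 4*n^3 - 13*n^2 + 28*n + 60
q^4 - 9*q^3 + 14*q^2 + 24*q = q*(q - 6)*(q - 4)*(q + 1)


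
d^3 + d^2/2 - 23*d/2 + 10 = (d - 5/2)*(d - 1)*(d + 4)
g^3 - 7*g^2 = g^2*(g - 7)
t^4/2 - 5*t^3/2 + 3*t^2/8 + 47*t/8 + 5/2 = (t/2 + 1/2)*(t - 4)*(t - 5/2)*(t + 1/2)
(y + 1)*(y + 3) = y^2 + 4*y + 3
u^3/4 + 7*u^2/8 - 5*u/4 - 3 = (u/4 + 1)*(u - 2)*(u + 3/2)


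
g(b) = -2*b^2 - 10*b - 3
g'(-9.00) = 26.00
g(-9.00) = -75.00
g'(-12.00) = 38.00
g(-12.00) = -171.00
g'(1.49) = -15.96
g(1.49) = -22.34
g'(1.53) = -16.12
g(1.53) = -22.98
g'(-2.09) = -1.64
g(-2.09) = 9.16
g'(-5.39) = 11.56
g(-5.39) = -7.20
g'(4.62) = -28.48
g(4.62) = -91.89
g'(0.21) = -10.84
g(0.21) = -5.19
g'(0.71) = -12.84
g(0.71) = -11.11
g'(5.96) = -33.84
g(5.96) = -133.64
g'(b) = -4*b - 10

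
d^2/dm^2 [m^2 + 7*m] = 2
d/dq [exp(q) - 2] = exp(q)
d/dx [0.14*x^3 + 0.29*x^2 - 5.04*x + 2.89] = 0.42*x^2 + 0.58*x - 5.04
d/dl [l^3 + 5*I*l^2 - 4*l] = 3*l^2 + 10*I*l - 4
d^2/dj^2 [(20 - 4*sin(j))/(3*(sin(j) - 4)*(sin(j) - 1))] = 4*(sin(j)^4 - 14*sin(j)^3 + 35*sin(j)^2 + 40*sin(j) - 170)/(3*(sin(j) - 4)^3*(sin(j) - 1)^2)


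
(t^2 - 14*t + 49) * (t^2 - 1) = t^4 - 14*t^3 + 48*t^2 + 14*t - 49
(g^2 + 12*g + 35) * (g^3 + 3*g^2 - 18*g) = g^5 + 15*g^4 + 53*g^3 - 111*g^2 - 630*g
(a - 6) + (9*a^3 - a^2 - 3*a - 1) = 9*a^3 - a^2 - 2*a - 7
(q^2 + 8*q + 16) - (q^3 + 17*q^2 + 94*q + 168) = -q^3 - 16*q^2 - 86*q - 152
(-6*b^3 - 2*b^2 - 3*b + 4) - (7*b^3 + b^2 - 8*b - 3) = -13*b^3 - 3*b^2 + 5*b + 7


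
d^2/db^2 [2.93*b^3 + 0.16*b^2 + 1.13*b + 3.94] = 17.58*b + 0.32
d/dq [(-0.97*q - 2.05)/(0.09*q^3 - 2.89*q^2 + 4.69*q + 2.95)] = (0.1746*q^3 - 2.2498*q^2 - 11.849*q + 6.753)/(0.0081*q^6 - 0.5202*q^5 + 9.1963*q^4 - 26.5772*q^3 + 4.9451*q^2 + 27.671*q + 8.7025)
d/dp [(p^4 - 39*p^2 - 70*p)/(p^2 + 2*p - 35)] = 2*(p^5 + 3*p^4 - 70*p^3 - 4*p^2 + 1365*p + 1225)/(p^4 + 4*p^3 - 66*p^2 - 140*p + 1225)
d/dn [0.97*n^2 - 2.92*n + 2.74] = 1.94*n - 2.92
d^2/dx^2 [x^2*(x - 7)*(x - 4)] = 12*x^2 - 66*x + 56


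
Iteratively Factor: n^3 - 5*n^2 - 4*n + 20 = (n - 5)*(n^2 - 4) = (n - 5)*(n - 2)*(n + 2)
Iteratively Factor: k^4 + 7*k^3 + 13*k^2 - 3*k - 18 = (k + 3)*(k^3 + 4*k^2 + k - 6) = (k + 2)*(k + 3)*(k^2 + 2*k - 3) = (k - 1)*(k + 2)*(k + 3)*(k + 3)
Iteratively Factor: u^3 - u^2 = (u - 1)*(u^2) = u*(u - 1)*(u)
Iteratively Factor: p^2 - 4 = (p + 2)*(p - 2)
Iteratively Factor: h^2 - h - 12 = (h - 4)*(h + 3)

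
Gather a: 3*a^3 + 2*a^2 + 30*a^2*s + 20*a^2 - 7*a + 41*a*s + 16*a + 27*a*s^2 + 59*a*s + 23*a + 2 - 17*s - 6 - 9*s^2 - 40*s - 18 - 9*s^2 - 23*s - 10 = 3*a^3 + a^2*(30*s + 22) + a*(27*s^2 + 100*s + 32) - 18*s^2 - 80*s - 32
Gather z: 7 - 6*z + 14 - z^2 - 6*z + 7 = -z^2 - 12*z + 28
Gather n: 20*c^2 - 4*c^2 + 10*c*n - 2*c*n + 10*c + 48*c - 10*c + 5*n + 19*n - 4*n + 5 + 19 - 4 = 16*c^2 + 48*c + n*(8*c + 20) + 20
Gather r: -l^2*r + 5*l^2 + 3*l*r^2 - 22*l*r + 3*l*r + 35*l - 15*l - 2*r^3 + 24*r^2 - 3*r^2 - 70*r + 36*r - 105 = 5*l^2 + 20*l - 2*r^3 + r^2*(3*l + 21) + r*(-l^2 - 19*l - 34) - 105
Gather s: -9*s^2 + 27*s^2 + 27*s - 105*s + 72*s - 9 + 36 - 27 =18*s^2 - 6*s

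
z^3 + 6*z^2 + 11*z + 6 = (z + 1)*(z + 2)*(z + 3)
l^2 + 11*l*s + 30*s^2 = (l + 5*s)*(l + 6*s)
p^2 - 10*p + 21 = (p - 7)*(p - 3)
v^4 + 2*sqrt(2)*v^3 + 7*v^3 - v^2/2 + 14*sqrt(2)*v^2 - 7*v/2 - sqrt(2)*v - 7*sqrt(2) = (v + 7)*(v - sqrt(2)/2)*(v + sqrt(2)/2)*(v + 2*sqrt(2))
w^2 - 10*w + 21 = (w - 7)*(w - 3)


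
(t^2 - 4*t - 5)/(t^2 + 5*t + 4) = (t - 5)/(t + 4)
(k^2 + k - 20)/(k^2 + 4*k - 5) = (k - 4)/(k - 1)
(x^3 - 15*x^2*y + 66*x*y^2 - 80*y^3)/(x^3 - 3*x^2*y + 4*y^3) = (x^2 - 13*x*y + 40*y^2)/(x^2 - x*y - 2*y^2)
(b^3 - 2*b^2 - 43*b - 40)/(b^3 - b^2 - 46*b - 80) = (b + 1)/(b + 2)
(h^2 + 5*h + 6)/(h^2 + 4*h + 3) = (h + 2)/(h + 1)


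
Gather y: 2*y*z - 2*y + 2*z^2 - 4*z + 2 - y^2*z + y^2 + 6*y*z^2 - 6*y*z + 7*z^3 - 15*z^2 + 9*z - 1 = y^2*(1 - z) + y*(6*z^2 - 4*z - 2) + 7*z^3 - 13*z^2 + 5*z + 1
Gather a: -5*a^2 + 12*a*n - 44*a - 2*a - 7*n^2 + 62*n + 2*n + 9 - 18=-5*a^2 + a*(12*n - 46) - 7*n^2 + 64*n - 9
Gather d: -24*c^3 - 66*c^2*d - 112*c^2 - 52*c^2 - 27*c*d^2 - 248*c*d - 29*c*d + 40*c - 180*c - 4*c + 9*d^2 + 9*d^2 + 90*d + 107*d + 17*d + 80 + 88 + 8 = -24*c^3 - 164*c^2 - 144*c + d^2*(18 - 27*c) + d*(-66*c^2 - 277*c + 214) + 176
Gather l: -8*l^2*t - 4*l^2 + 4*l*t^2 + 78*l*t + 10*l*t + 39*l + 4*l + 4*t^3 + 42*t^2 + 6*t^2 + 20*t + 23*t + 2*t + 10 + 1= l^2*(-8*t - 4) + l*(4*t^2 + 88*t + 43) + 4*t^3 + 48*t^2 + 45*t + 11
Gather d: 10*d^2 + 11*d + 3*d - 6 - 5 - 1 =10*d^2 + 14*d - 12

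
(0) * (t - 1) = 0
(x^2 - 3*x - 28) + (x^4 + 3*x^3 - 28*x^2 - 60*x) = x^4 + 3*x^3 - 27*x^2 - 63*x - 28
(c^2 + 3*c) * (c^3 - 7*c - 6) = c^5 + 3*c^4 - 7*c^3 - 27*c^2 - 18*c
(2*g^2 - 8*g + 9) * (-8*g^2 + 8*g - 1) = -16*g^4 + 80*g^3 - 138*g^2 + 80*g - 9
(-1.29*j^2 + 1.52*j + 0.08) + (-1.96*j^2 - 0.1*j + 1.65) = -3.25*j^2 + 1.42*j + 1.73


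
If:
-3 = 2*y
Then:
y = -3/2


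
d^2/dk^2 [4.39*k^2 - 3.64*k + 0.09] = 8.78000000000000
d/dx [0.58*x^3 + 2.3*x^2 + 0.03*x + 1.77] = 1.74*x^2 + 4.6*x + 0.03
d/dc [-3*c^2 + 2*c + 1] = 2 - 6*c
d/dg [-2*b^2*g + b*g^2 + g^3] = -2*b^2 + 2*b*g + 3*g^2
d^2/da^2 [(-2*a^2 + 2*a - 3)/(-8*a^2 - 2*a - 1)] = 4*(-80*a^3 + 264*a^2 + 96*a - 3)/(512*a^6 + 384*a^5 + 288*a^4 + 104*a^3 + 36*a^2 + 6*a + 1)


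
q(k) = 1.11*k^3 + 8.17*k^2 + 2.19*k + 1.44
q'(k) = 3.33*k^2 + 16.34*k + 2.19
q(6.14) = 579.83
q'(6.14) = 228.06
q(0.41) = 3.79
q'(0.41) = 9.45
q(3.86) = 195.46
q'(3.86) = 114.88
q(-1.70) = 15.87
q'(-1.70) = -15.96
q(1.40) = 23.57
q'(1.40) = 31.59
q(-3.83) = 50.54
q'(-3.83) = -11.54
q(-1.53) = 13.24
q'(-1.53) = -15.02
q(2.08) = 51.33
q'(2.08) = 50.58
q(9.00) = 1492.11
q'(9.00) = 418.98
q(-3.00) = 38.43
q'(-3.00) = -16.86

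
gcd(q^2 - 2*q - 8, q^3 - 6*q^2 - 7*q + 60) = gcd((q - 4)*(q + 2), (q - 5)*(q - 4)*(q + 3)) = q - 4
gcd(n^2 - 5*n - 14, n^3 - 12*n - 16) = n + 2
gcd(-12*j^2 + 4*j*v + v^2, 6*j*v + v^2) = 6*j + v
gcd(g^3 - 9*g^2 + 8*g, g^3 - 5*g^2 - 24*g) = g^2 - 8*g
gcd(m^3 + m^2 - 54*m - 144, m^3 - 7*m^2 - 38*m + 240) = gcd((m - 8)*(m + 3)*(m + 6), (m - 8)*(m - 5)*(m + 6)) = m^2 - 2*m - 48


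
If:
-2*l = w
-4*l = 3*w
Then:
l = 0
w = 0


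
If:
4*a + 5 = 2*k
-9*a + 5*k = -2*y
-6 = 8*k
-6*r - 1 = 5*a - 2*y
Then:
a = -13/8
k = -3/4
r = -5/8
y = -87/16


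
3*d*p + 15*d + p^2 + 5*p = (3*d + p)*(p + 5)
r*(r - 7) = r^2 - 7*r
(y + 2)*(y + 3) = y^2 + 5*y + 6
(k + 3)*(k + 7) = k^2 + 10*k + 21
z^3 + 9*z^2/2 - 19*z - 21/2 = (z - 3)*(z + 1/2)*(z + 7)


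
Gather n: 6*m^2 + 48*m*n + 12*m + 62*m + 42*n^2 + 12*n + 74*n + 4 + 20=6*m^2 + 74*m + 42*n^2 + n*(48*m + 86) + 24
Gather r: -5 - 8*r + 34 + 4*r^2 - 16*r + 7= 4*r^2 - 24*r + 36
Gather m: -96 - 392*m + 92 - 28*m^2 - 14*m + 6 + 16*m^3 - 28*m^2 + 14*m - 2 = 16*m^3 - 56*m^2 - 392*m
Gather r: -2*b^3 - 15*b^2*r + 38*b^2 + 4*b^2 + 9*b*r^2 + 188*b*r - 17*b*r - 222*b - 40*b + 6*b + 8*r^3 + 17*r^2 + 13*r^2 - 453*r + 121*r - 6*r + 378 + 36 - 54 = -2*b^3 + 42*b^2 - 256*b + 8*r^3 + r^2*(9*b + 30) + r*(-15*b^2 + 171*b - 338) + 360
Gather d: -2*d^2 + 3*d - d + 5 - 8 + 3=-2*d^2 + 2*d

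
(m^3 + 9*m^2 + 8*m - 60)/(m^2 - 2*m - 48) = (m^2 + 3*m - 10)/(m - 8)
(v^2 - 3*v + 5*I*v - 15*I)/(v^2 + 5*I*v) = (v - 3)/v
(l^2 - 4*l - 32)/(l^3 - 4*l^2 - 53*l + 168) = (l + 4)/(l^2 + 4*l - 21)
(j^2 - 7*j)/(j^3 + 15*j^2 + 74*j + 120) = j*(j - 7)/(j^3 + 15*j^2 + 74*j + 120)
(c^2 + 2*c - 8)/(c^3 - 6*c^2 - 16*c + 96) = (c - 2)/(c^2 - 10*c + 24)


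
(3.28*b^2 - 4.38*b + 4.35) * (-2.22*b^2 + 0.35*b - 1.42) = -7.2816*b^4 + 10.8716*b^3 - 15.8476*b^2 + 7.7421*b - 6.177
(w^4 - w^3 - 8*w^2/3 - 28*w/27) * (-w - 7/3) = -w^5 - 4*w^4/3 + 5*w^3 + 196*w^2/27 + 196*w/81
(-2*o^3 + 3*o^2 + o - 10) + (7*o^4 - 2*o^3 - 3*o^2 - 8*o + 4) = 7*o^4 - 4*o^3 - 7*o - 6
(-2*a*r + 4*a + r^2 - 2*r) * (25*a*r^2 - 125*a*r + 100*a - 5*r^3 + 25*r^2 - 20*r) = -50*a^2*r^3 + 350*a^2*r^2 - 700*a^2*r + 400*a^2 + 35*a*r^4 - 245*a*r^3 + 490*a*r^2 - 280*a*r - 5*r^5 + 35*r^4 - 70*r^3 + 40*r^2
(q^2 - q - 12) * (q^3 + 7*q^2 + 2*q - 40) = q^5 + 6*q^4 - 17*q^3 - 126*q^2 + 16*q + 480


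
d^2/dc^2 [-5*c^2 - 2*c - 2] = -10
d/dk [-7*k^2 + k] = 1 - 14*k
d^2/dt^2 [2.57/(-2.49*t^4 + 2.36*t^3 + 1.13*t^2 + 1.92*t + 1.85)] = ((76.7916*t^2 - 36.3912*t - 5.8082)*(-2.49*t^4 + 2.36*t^3 + 1.13*t^2 + 1.92*t + 1.85) + 2.57*(-19.92*t^3 + 14.16*t^2 + 4.52*t + 3.84)*(-9.96*t^3 + 7.08*t^2 + 2.26*t + 1.92))/(-2.49*t^4 + 2.36*t^3 + 1.13*t^2 + 1.92*t + 1.85)^3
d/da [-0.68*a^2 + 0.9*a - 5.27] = 0.9 - 1.36*a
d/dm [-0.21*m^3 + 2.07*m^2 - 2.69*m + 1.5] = -0.63*m^2 + 4.14*m - 2.69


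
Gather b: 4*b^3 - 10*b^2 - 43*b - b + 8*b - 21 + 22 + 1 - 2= 4*b^3 - 10*b^2 - 36*b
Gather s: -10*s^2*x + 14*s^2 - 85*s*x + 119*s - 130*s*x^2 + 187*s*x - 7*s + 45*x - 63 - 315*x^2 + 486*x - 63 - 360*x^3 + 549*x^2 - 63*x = s^2*(14 - 10*x) + s*(-130*x^2 + 102*x + 112) - 360*x^3 + 234*x^2 + 468*x - 126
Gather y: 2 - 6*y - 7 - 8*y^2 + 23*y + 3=-8*y^2 + 17*y - 2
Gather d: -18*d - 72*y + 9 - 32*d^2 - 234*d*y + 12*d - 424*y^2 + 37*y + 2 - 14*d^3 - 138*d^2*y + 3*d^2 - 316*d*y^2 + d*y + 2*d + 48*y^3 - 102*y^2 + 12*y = -14*d^3 + d^2*(-138*y - 29) + d*(-316*y^2 - 233*y - 4) + 48*y^3 - 526*y^2 - 23*y + 11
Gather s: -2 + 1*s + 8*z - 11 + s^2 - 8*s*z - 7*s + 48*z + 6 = s^2 + s*(-8*z - 6) + 56*z - 7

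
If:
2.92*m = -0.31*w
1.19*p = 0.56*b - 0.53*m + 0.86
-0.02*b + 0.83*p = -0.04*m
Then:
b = -0.094440561612773*w - 1.61859410430839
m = -0.106164383561644*w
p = 0.00284067965085578*w - 0.0390022675736961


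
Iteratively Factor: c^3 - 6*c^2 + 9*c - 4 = (c - 1)*(c^2 - 5*c + 4) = (c - 1)^2*(c - 4)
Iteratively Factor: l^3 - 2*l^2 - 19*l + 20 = (l - 5)*(l^2 + 3*l - 4) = (l - 5)*(l + 4)*(l - 1)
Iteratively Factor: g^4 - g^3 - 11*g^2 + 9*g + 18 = (g - 3)*(g^3 + 2*g^2 - 5*g - 6) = (g - 3)*(g + 1)*(g^2 + g - 6) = (g - 3)*(g + 1)*(g + 3)*(g - 2)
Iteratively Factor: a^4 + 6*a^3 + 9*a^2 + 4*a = (a)*(a^3 + 6*a^2 + 9*a + 4) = a*(a + 4)*(a^2 + 2*a + 1) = a*(a + 1)*(a + 4)*(a + 1)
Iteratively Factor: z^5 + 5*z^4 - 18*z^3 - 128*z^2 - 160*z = (z - 5)*(z^4 + 10*z^3 + 32*z^2 + 32*z) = (z - 5)*(z + 4)*(z^3 + 6*z^2 + 8*z) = (z - 5)*(z + 4)^2*(z^2 + 2*z) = (z - 5)*(z + 2)*(z + 4)^2*(z)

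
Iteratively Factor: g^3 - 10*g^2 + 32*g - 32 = (g - 4)*(g^2 - 6*g + 8) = (g - 4)^2*(g - 2)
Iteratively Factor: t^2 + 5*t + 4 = (t + 1)*(t + 4)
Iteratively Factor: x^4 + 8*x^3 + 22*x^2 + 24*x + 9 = (x + 3)*(x^3 + 5*x^2 + 7*x + 3) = (x + 1)*(x + 3)*(x^2 + 4*x + 3) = (x + 1)^2*(x + 3)*(x + 3)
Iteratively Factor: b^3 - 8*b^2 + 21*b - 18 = (b - 3)*(b^2 - 5*b + 6) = (b - 3)^2*(b - 2)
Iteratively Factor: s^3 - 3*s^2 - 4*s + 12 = (s - 3)*(s^2 - 4) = (s - 3)*(s - 2)*(s + 2)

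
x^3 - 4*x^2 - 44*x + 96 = (x - 8)*(x - 2)*(x + 6)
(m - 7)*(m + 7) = m^2 - 49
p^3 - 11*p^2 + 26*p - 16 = (p - 8)*(p - 2)*(p - 1)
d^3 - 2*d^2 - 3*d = d*(d - 3)*(d + 1)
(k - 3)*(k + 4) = k^2 + k - 12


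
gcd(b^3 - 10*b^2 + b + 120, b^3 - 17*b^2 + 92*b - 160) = b^2 - 13*b + 40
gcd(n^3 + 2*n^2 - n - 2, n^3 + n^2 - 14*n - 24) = n + 2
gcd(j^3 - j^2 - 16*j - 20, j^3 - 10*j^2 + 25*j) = j - 5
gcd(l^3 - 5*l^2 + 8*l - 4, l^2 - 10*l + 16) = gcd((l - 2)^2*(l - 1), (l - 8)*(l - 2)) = l - 2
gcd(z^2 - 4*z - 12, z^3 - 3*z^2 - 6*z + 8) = z + 2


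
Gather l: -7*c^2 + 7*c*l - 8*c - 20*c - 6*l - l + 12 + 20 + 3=-7*c^2 - 28*c + l*(7*c - 7) + 35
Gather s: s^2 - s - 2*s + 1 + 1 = s^2 - 3*s + 2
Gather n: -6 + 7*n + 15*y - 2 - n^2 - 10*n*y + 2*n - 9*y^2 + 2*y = -n^2 + n*(9 - 10*y) - 9*y^2 + 17*y - 8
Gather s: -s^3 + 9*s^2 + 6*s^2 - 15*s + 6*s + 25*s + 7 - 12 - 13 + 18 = -s^3 + 15*s^2 + 16*s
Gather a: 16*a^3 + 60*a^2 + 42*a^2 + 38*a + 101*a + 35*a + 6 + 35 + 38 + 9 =16*a^3 + 102*a^2 + 174*a + 88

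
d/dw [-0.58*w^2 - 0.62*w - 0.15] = -1.16*w - 0.62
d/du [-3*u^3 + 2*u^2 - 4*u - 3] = -9*u^2 + 4*u - 4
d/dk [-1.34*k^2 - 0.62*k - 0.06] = -2.68*k - 0.62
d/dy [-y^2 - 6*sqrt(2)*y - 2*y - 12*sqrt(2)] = -2*y - 6*sqrt(2) - 2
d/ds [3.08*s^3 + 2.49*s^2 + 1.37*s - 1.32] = 9.24*s^2 + 4.98*s + 1.37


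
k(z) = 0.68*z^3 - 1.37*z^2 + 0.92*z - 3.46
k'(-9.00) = 190.82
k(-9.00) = -618.43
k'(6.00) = 57.92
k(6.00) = 99.62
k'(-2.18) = 16.59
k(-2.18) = -19.02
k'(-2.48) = 20.26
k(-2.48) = -24.54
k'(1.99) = 3.55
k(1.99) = -1.70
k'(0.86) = 0.07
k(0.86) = -3.25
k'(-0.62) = 3.40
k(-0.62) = -4.72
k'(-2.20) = 16.82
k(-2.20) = -19.36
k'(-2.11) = 15.78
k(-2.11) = -17.89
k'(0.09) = 0.69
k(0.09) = -3.39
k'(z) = 2.04*z^2 - 2.74*z + 0.92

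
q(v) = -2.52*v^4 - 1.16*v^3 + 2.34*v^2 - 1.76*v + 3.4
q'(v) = -10.08*v^3 - 3.48*v^2 + 4.68*v - 1.76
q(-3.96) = -500.60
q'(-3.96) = 551.09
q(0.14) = 3.20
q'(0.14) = -1.20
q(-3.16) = -182.34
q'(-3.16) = 266.77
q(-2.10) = -20.85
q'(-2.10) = 66.42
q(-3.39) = -251.36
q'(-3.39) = 335.08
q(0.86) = 1.50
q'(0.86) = -6.72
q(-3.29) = -219.42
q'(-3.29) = 304.14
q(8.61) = -14427.52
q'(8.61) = -6653.28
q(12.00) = -53939.96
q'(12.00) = -17864.96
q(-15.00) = -123103.70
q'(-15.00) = 33165.04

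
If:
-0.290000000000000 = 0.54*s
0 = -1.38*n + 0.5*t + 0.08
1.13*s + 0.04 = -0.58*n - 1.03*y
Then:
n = 0.977330779054917 - 1.77586206896552*y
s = -0.54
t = 2.53743295019157 - 4.90137931034483*y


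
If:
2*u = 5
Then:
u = 5/2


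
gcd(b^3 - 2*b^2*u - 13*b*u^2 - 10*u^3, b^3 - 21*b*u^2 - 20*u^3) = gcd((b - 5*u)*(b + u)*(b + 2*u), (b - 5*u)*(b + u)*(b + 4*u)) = -b^2 + 4*b*u + 5*u^2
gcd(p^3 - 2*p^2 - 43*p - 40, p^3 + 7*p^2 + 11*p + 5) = p^2 + 6*p + 5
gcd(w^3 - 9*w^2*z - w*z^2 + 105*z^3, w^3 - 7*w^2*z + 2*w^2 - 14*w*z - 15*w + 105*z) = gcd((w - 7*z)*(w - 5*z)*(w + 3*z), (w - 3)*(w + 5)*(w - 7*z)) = -w + 7*z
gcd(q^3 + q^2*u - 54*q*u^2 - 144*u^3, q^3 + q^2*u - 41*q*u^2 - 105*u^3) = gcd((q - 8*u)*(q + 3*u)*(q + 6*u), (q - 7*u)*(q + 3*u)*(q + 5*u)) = q + 3*u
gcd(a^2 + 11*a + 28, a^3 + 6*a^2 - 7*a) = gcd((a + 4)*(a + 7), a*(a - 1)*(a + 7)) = a + 7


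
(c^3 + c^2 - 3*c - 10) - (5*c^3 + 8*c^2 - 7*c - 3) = -4*c^3 - 7*c^2 + 4*c - 7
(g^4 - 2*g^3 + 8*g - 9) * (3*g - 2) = 3*g^5 - 8*g^4 + 4*g^3 + 24*g^2 - 43*g + 18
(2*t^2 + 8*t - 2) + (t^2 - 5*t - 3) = 3*t^2 + 3*t - 5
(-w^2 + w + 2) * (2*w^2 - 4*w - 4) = -2*w^4 + 6*w^3 + 4*w^2 - 12*w - 8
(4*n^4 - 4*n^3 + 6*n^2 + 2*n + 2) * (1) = 4*n^4 - 4*n^3 + 6*n^2 + 2*n + 2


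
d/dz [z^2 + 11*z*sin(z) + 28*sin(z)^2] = 11*z*cos(z) + 2*z + 11*sin(z) + 28*sin(2*z)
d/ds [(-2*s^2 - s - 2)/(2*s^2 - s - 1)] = (4*s^2 + 12*s - 1)/(4*s^4 - 4*s^3 - 3*s^2 + 2*s + 1)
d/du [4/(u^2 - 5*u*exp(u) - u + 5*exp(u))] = 4*(5*u*exp(u) - 2*u + 1)/(u^2 - 5*u*exp(u) - u + 5*exp(u))^2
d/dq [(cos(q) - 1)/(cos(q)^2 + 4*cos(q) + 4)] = (cos(q) - 4)*sin(q)/(cos(q) + 2)^3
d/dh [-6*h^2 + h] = 1 - 12*h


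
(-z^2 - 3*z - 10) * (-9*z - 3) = 9*z^3 + 30*z^2 + 99*z + 30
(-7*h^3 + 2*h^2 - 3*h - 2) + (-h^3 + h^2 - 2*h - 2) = -8*h^3 + 3*h^2 - 5*h - 4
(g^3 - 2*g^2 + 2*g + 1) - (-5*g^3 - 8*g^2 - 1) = 6*g^3 + 6*g^2 + 2*g + 2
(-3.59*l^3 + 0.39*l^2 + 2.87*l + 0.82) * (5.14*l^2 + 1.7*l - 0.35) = -18.4526*l^5 - 4.0984*l^4 + 16.6713*l^3 + 8.9573*l^2 + 0.3895*l - 0.287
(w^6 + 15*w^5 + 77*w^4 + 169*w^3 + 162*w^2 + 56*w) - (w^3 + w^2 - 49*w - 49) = w^6 + 15*w^5 + 77*w^4 + 168*w^3 + 161*w^2 + 105*w + 49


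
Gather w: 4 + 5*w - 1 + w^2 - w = w^2 + 4*w + 3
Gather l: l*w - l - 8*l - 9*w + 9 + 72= l*(w - 9) - 9*w + 81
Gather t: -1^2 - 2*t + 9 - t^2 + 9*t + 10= -t^2 + 7*t + 18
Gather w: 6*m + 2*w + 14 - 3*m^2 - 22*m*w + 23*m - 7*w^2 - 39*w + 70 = -3*m^2 + 29*m - 7*w^2 + w*(-22*m - 37) + 84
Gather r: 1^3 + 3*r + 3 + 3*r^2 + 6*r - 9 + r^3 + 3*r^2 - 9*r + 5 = r^3 + 6*r^2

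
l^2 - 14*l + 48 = (l - 8)*(l - 6)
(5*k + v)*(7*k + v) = 35*k^2 + 12*k*v + v^2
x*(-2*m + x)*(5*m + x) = -10*m^2*x + 3*m*x^2 + x^3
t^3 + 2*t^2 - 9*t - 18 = (t - 3)*(t + 2)*(t + 3)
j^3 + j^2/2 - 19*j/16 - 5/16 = (j - 1)*(j + 1/4)*(j + 5/4)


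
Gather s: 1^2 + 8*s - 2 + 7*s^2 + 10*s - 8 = 7*s^2 + 18*s - 9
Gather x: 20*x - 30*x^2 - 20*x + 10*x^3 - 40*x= 10*x^3 - 30*x^2 - 40*x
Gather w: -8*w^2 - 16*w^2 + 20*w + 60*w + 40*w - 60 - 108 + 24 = -24*w^2 + 120*w - 144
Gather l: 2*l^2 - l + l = 2*l^2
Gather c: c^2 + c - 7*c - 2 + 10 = c^2 - 6*c + 8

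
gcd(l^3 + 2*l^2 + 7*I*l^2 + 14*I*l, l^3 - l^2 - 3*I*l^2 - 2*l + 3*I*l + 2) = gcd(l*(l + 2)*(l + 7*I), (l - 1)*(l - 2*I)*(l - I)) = 1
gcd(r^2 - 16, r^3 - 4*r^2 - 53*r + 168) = 1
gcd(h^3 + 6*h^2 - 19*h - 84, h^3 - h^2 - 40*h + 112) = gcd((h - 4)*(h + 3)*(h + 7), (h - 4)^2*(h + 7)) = h^2 + 3*h - 28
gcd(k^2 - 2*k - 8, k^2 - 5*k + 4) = k - 4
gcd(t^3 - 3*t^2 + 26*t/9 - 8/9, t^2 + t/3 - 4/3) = t - 1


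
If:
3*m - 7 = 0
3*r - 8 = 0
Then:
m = 7/3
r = 8/3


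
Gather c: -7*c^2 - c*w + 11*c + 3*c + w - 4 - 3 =-7*c^2 + c*(14 - w) + w - 7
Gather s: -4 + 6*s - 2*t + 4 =6*s - 2*t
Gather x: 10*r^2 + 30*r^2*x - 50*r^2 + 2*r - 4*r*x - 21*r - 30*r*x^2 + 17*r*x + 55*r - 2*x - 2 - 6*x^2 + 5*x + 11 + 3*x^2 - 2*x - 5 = -40*r^2 + 36*r + x^2*(-30*r - 3) + x*(30*r^2 + 13*r + 1) + 4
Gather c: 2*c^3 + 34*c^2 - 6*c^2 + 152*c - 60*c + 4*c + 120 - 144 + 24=2*c^3 + 28*c^2 + 96*c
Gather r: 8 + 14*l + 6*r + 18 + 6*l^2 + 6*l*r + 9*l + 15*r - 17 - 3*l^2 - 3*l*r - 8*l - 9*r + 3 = 3*l^2 + 15*l + r*(3*l + 12) + 12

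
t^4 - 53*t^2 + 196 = (t - 7)*(t - 2)*(t + 2)*(t + 7)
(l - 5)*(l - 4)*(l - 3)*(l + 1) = l^4 - 11*l^3 + 35*l^2 - 13*l - 60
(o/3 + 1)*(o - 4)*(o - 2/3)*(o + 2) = o^4/3 + o^3/9 - 44*o^2/9 - 44*o/9 + 16/3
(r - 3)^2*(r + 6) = r^3 - 27*r + 54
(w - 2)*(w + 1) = w^2 - w - 2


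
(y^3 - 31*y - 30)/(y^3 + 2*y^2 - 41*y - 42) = (y + 5)/(y + 7)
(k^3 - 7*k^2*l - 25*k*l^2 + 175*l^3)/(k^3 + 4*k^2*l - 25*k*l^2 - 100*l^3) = (k - 7*l)/(k + 4*l)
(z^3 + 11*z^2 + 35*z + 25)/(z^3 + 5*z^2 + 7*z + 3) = (z^2 + 10*z + 25)/(z^2 + 4*z + 3)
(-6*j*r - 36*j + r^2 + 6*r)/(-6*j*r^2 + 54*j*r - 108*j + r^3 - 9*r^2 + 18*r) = (r + 6)/(r^2 - 9*r + 18)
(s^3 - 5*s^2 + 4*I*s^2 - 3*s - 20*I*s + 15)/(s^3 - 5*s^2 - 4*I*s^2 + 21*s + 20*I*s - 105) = (s + I)/(s - 7*I)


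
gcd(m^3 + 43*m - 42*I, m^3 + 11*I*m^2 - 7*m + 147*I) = m + 7*I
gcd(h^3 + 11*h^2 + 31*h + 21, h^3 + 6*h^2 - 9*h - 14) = h^2 + 8*h + 7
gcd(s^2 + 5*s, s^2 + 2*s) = s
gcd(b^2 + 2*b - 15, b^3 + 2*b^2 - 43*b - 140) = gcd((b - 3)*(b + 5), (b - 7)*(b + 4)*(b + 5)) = b + 5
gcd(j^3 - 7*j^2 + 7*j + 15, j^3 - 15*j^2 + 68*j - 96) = j - 3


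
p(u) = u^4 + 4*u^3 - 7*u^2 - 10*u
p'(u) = 4*u^3 + 12*u^2 - 14*u - 10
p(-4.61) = -42.90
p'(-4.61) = -82.32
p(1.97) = -1.22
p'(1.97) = 39.57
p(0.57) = -7.13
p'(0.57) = -13.34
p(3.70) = 257.20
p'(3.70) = 305.09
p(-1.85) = -19.07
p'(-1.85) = 31.64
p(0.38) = -4.57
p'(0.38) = -13.37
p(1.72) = -8.80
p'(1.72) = 21.77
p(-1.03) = -0.37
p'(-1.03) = 12.78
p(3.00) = 96.00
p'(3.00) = 164.00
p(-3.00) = -60.00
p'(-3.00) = 32.00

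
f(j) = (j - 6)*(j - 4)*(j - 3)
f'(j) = (j - 6)*(j - 4) + (j - 6)*(j - 3) + (j - 4)*(j - 3)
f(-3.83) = -525.70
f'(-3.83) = 197.59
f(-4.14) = -589.33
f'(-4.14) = 213.06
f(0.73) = -39.12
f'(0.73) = 36.62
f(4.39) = -0.87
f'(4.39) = -2.32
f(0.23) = -60.26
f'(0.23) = 48.18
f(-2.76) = -341.09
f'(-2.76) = 148.61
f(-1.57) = -192.69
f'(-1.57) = 102.21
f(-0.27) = -87.55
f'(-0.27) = 61.24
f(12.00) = 432.00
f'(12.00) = 174.00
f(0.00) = -72.00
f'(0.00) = 54.00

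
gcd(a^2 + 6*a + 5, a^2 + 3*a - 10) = a + 5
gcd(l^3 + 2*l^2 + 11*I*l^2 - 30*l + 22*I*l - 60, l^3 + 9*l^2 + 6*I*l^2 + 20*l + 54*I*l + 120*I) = l + 6*I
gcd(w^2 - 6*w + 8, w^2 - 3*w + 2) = w - 2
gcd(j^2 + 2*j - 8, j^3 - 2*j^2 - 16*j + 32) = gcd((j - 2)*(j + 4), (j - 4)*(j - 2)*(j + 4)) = j^2 + 2*j - 8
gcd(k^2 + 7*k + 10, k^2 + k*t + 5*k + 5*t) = k + 5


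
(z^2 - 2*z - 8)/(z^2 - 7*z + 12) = (z + 2)/(z - 3)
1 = 1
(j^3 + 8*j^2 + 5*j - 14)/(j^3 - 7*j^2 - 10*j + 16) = (j + 7)/(j - 8)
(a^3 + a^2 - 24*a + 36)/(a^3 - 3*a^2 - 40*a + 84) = (a - 3)/(a - 7)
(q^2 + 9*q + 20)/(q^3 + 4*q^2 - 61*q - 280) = (q + 4)/(q^2 - q - 56)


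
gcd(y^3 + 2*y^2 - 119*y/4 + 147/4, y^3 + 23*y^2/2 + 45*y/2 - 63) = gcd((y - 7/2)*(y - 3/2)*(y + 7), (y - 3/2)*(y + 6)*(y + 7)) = y^2 + 11*y/2 - 21/2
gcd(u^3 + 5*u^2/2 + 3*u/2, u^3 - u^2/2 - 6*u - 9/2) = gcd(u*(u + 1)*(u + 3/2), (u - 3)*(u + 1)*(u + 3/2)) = u^2 + 5*u/2 + 3/2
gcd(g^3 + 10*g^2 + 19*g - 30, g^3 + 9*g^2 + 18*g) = g + 6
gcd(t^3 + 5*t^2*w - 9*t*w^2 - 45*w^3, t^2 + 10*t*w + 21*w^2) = t + 3*w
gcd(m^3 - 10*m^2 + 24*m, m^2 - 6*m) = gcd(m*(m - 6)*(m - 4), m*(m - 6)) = m^2 - 6*m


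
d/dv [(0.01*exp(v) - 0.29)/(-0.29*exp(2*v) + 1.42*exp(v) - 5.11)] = (0.0029*exp(2*v) - 0.1682*exp(v) + 0.3607)*exp(v)/(0.0841*exp(4*v) - 0.8236*exp(3*v) + 4.9802*exp(2*v) - 14.5124*exp(v) + 26.1121)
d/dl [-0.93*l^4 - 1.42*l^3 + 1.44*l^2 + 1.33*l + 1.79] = -3.72*l^3 - 4.26*l^2 + 2.88*l + 1.33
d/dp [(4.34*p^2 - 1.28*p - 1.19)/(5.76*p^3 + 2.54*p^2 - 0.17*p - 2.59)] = (-24.9984*p^4 + 14.7456*p^3 + 23.0766*p^2 - 16.436*p + 3.1129)/(33.1776*p^6 + 29.2608*p^5 + 4.4932*p^4 - 30.7004*p^3 - 13.1283*p^2 + 0.8806*p + 6.7081)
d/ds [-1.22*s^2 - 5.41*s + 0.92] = -2.44*s - 5.41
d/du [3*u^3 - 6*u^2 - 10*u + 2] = 9*u^2 - 12*u - 10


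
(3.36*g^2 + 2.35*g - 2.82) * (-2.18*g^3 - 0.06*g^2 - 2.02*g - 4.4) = -7.3248*g^5 - 5.3246*g^4 - 0.7806*g^3 - 19.3618*g^2 - 4.6436*g + 12.408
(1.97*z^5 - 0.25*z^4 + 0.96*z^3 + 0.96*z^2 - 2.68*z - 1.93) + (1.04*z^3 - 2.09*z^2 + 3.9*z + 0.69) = 1.97*z^5 - 0.25*z^4 + 2.0*z^3 - 1.13*z^2 + 1.22*z - 1.24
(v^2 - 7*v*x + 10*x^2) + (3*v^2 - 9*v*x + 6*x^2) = 4*v^2 - 16*v*x + 16*x^2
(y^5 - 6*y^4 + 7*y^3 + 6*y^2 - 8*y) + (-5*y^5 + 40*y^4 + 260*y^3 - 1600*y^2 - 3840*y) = -4*y^5 + 34*y^4 + 267*y^3 - 1594*y^2 - 3848*y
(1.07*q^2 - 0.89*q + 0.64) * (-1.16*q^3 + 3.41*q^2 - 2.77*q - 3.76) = -1.2412*q^5 + 4.6811*q^4 - 6.7412*q^3 + 0.6245*q^2 + 1.5736*q - 2.4064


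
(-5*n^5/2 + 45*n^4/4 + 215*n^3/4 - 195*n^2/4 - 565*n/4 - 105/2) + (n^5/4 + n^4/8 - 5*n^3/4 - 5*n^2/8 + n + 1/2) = -9*n^5/4 + 91*n^4/8 + 105*n^3/2 - 395*n^2/8 - 561*n/4 - 52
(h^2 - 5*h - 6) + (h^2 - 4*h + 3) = 2*h^2 - 9*h - 3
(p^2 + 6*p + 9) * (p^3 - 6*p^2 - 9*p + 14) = p^5 - 36*p^3 - 94*p^2 + 3*p + 126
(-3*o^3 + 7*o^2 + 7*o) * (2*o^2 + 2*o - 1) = -6*o^5 + 8*o^4 + 31*o^3 + 7*o^2 - 7*o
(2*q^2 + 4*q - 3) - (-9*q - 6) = 2*q^2 + 13*q + 3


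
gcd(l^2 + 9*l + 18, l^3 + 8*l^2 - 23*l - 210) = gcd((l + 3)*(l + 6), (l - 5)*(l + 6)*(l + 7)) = l + 6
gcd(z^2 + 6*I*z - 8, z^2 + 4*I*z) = z + 4*I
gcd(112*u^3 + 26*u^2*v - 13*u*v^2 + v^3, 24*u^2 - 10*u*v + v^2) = 1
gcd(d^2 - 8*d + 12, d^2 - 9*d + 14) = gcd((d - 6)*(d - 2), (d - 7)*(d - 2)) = d - 2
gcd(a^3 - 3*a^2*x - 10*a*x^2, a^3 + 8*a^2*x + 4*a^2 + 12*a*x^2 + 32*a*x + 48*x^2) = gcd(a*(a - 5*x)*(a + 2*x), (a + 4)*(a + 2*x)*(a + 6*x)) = a + 2*x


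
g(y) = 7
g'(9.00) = 0.00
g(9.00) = 7.00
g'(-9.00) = 0.00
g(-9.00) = 7.00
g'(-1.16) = 0.00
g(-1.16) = 7.00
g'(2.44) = 0.00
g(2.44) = 7.00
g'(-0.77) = 0.00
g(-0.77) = 7.00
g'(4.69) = 0.00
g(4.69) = 7.00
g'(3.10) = 0.00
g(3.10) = 7.00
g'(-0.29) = 0.00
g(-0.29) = 7.00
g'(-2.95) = 0.00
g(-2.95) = 7.00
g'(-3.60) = 0.00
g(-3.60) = 7.00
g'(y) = 0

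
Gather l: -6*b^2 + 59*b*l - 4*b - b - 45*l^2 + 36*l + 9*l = -6*b^2 - 5*b - 45*l^2 + l*(59*b + 45)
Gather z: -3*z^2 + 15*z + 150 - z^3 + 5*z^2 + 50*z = -z^3 + 2*z^2 + 65*z + 150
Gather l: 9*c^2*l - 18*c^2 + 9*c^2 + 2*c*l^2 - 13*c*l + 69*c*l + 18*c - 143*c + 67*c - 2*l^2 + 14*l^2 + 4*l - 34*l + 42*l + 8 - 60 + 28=-9*c^2 - 58*c + l^2*(2*c + 12) + l*(9*c^2 + 56*c + 12) - 24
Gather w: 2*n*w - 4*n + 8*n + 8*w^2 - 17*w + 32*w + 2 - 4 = 4*n + 8*w^2 + w*(2*n + 15) - 2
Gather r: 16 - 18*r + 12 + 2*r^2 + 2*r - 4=2*r^2 - 16*r + 24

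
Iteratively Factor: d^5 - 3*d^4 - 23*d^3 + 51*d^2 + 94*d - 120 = (d + 4)*(d^4 - 7*d^3 + 5*d^2 + 31*d - 30) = (d - 1)*(d + 4)*(d^3 - 6*d^2 - d + 30) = (d - 3)*(d - 1)*(d + 4)*(d^2 - 3*d - 10) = (d - 3)*(d - 1)*(d + 2)*(d + 4)*(d - 5)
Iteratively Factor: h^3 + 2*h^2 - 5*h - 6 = (h + 1)*(h^2 + h - 6) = (h - 2)*(h + 1)*(h + 3)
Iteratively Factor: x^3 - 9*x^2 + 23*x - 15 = (x - 1)*(x^2 - 8*x + 15) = (x - 3)*(x - 1)*(x - 5)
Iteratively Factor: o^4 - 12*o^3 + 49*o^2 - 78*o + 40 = (o - 4)*(o^3 - 8*o^2 + 17*o - 10) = (o - 4)*(o - 1)*(o^2 - 7*o + 10) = (o - 5)*(o - 4)*(o - 1)*(o - 2)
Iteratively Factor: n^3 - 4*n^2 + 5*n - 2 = (n - 1)*(n^2 - 3*n + 2) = (n - 2)*(n - 1)*(n - 1)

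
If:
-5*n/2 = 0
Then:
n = 0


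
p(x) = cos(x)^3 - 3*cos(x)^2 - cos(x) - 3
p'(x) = -3*sin(x)*cos(x)^2 + 6*sin(x)*cos(x) + sin(x)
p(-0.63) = -5.24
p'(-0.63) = -2.29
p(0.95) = -4.40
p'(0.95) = 2.83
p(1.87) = -2.99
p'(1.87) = -0.98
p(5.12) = -3.81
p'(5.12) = -2.67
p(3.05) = -5.97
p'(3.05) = -0.73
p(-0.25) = -5.88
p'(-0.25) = -0.99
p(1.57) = -3.00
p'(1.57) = 1.00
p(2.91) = -5.79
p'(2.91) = -1.76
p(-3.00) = -5.92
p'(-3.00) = 1.11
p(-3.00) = -5.92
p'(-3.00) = 1.11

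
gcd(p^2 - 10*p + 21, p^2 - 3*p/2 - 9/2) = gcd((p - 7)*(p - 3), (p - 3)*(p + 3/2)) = p - 3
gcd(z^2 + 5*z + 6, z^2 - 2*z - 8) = z + 2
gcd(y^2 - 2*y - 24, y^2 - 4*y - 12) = y - 6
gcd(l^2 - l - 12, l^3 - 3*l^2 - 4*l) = l - 4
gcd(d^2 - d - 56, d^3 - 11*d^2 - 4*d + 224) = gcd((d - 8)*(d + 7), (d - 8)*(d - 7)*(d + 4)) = d - 8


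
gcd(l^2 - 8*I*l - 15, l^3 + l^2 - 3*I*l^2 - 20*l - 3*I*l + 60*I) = l - 3*I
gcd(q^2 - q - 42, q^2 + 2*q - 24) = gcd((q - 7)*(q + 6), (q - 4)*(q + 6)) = q + 6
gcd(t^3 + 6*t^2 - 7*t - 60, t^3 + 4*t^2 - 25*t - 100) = t^2 + 9*t + 20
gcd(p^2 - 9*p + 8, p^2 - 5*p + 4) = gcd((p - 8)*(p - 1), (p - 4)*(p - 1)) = p - 1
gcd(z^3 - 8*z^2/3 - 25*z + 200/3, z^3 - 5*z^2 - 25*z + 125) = z^2 - 25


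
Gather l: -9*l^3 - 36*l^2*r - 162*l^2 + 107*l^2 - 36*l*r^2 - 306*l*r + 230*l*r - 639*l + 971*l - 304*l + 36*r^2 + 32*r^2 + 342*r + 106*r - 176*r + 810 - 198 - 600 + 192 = -9*l^3 + l^2*(-36*r - 55) + l*(-36*r^2 - 76*r + 28) + 68*r^2 + 272*r + 204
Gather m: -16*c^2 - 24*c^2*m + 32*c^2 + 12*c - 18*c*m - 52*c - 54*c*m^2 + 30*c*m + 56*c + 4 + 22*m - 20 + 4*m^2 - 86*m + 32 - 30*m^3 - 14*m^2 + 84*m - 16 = 16*c^2 + 16*c - 30*m^3 + m^2*(-54*c - 10) + m*(-24*c^2 + 12*c + 20)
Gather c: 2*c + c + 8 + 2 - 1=3*c + 9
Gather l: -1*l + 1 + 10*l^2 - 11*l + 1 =10*l^2 - 12*l + 2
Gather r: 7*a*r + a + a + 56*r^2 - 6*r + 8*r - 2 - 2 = 2*a + 56*r^2 + r*(7*a + 2) - 4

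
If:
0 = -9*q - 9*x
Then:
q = -x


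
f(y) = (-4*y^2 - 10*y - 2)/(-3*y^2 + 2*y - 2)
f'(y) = (-8*y - 10)/(-3*y^2 + 2*y - 2) + (6*y - 2)*(-4*y^2 - 10*y - 2)/(-3*y^2 + 2*y - 2)^2 = 2*(-19*y^2 + 2*y + 12)/(9*y^4 - 12*y^3 + 16*y^2 - 8*y + 4)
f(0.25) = 2.81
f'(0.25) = 7.95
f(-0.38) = -0.38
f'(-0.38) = 1.67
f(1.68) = 4.23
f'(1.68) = -1.52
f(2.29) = 3.49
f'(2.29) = -0.96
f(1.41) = 4.68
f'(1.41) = -1.73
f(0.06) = 1.38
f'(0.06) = 6.74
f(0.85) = 5.43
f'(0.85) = -0.01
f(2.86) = 3.04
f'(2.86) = -0.64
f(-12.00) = 1.00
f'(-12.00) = -0.03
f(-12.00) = 1.00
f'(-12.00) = -0.03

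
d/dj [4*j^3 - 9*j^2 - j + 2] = 12*j^2 - 18*j - 1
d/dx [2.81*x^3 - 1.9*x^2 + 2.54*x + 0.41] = 8.43*x^2 - 3.8*x + 2.54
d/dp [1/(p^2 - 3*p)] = (3 - 2*p)/(p^2*(p - 3)^2)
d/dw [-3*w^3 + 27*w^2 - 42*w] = -9*w^2 + 54*w - 42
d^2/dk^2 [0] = 0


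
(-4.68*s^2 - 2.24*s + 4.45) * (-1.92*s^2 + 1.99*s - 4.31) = 8.9856*s^4 - 5.0124*s^3 + 7.1692*s^2 + 18.5099*s - 19.1795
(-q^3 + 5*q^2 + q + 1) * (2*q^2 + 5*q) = -2*q^5 + 5*q^4 + 27*q^3 + 7*q^2 + 5*q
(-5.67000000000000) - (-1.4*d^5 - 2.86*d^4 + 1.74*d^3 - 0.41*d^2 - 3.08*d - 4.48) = 1.4*d^5 + 2.86*d^4 - 1.74*d^3 + 0.41*d^2 + 3.08*d - 1.19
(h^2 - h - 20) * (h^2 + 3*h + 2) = h^4 + 2*h^3 - 21*h^2 - 62*h - 40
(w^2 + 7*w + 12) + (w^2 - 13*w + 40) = 2*w^2 - 6*w + 52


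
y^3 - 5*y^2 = y^2*(y - 5)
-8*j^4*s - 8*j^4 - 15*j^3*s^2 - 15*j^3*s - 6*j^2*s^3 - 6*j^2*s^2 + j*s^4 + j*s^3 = (-8*j + s)*(j + s)^2*(j*s + j)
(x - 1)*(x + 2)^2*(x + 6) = x^4 + 9*x^3 + 18*x^2 - 4*x - 24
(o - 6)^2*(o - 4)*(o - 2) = o^4 - 18*o^3 + 116*o^2 - 312*o + 288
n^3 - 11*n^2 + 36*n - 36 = (n - 6)*(n - 3)*(n - 2)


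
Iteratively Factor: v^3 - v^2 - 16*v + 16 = (v + 4)*(v^2 - 5*v + 4) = (v - 1)*(v + 4)*(v - 4)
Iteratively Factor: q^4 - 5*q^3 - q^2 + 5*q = (q - 5)*(q^3 - q) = (q - 5)*(q - 1)*(q^2 + q) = q*(q - 5)*(q - 1)*(q + 1)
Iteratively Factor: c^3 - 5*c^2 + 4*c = (c - 4)*(c^2 - c) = (c - 4)*(c - 1)*(c)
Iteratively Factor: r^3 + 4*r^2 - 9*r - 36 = (r + 4)*(r^2 - 9) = (r + 3)*(r + 4)*(r - 3)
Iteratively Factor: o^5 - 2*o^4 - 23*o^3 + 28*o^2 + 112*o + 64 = (o + 4)*(o^4 - 6*o^3 + o^2 + 24*o + 16) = (o - 4)*(o + 4)*(o^3 - 2*o^2 - 7*o - 4) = (o - 4)^2*(o + 4)*(o^2 + 2*o + 1) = (o - 4)^2*(o + 1)*(o + 4)*(o + 1)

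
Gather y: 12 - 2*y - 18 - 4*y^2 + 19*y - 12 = -4*y^2 + 17*y - 18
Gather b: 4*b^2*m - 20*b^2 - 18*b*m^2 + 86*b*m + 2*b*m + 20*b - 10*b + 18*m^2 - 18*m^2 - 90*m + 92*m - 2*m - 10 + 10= b^2*(4*m - 20) + b*(-18*m^2 + 88*m + 10)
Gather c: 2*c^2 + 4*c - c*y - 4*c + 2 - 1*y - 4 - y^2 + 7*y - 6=2*c^2 - c*y - y^2 + 6*y - 8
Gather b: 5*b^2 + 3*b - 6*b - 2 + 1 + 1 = 5*b^2 - 3*b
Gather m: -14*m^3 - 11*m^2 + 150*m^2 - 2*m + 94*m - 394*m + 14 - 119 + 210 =-14*m^3 + 139*m^2 - 302*m + 105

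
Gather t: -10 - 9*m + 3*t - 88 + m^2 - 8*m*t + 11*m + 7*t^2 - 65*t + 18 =m^2 + 2*m + 7*t^2 + t*(-8*m - 62) - 80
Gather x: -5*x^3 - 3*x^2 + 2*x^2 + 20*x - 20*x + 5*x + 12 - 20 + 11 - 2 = -5*x^3 - x^2 + 5*x + 1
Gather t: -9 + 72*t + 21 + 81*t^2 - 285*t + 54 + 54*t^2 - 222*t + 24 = 135*t^2 - 435*t + 90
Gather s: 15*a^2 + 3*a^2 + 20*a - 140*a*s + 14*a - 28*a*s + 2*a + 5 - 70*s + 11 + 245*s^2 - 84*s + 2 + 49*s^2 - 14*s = 18*a^2 + 36*a + 294*s^2 + s*(-168*a - 168) + 18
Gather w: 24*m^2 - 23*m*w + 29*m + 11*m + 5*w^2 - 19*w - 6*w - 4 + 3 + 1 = 24*m^2 + 40*m + 5*w^2 + w*(-23*m - 25)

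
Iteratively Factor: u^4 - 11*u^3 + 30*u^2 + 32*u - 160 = (u + 2)*(u^3 - 13*u^2 + 56*u - 80) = (u - 4)*(u + 2)*(u^2 - 9*u + 20) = (u - 4)^2*(u + 2)*(u - 5)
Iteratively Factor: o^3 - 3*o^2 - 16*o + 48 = (o + 4)*(o^2 - 7*o + 12) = (o - 3)*(o + 4)*(o - 4)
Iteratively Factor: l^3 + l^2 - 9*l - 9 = (l + 1)*(l^2 - 9) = (l - 3)*(l + 1)*(l + 3)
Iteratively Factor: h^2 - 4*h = (h - 4)*(h)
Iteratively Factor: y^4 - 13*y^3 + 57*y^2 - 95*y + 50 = (y - 5)*(y^3 - 8*y^2 + 17*y - 10) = (y - 5)^2*(y^2 - 3*y + 2) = (y - 5)^2*(y - 1)*(y - 2)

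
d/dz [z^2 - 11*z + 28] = 2*z - 11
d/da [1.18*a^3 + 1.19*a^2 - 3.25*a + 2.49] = 3.54*a^2 + 2.38*a - 3.25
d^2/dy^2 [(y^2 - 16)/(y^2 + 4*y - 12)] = 8*(-y^3 - 3*y^2 - 48*y - 76)/(y^6 + 12*y^5 + 12*y^4 - 224*y^3 - 144*y^2 + 1728*y - 1728)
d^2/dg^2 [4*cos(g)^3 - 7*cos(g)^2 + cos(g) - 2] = -4*cos(g) + 14*cos(2*g) - 9*cos(3*g)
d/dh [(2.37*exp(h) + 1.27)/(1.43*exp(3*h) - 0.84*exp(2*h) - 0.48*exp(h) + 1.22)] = (-6.7782*exp(3*h) - 3.4575*exp(2*h) + 2.1336*exp(h) + 3.501)*exp(h)/(2.0449*exp(6*h) - 2.4024*exp(5*h) - 0.6672*exp(4*h) + 4.2956*exp(3*h) - 1.8192*exp(2*h) - 1.1712*exp(h) + 1.4884)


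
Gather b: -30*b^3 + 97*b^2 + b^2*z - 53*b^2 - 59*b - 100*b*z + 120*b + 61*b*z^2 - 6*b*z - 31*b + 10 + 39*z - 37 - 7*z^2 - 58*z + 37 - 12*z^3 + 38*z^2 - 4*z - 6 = -30*b^3 + b^2*(z + 44) + b*(61*z^2 - 106*z + 30) - 12*z^3 + 31*z^2 - 23*z + 4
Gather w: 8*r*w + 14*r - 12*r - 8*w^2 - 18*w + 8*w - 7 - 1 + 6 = 2*r - 8*w^2 + w*(8*r - 10) - 2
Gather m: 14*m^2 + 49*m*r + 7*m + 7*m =14*m^2 + m*(49*r + 14)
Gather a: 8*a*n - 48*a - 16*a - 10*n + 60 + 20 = a*(8*n - 64) - 10*n + 80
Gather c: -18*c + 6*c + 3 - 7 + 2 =-12*c - 2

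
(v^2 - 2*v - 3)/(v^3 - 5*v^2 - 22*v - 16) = (v - 3)/(v^2 - 6*v - 16)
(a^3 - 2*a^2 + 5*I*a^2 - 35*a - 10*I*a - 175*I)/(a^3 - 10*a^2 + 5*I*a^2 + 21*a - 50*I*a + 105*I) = (a + 5)/(a - 3)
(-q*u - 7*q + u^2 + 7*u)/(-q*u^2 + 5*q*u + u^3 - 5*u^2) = (u + 7)/(u*(u - 5))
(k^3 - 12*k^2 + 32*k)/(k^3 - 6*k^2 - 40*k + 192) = k/(k + 6)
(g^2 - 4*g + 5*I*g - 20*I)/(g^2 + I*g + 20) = (g - 4)/(g - 4*I)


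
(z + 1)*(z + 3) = z^2 + 4*z + 3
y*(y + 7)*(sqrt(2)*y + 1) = sqrt(2)*y^3 + y^2 + 7*sqrt(2)*y^2 + 7*y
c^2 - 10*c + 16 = (c - 8)*(c - 2)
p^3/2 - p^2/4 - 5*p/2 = p*(p/2 + 1)*(p - 5/2)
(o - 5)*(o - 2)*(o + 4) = o^3 - 3*o^2 - 18*o + 40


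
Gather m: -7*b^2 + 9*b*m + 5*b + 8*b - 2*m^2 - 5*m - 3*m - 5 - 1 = -7*b^2 + 13*b - 2*m^2 + m*(9*b - 8) - 6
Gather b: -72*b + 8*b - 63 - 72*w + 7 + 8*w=-64*b - 64*w - 56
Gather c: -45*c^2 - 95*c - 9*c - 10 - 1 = -45*c^2 - 104*c - 11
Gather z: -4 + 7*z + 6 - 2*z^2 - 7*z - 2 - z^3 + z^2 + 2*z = -z^3 - z^2 + 2*z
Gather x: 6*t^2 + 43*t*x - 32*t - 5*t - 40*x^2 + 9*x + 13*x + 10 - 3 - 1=6*t^2 - 37*t - 40*x^2 + x*(43*t + 22) + 6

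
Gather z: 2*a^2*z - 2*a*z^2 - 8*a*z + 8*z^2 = z^2*(8 - 2*a) + z*(2*a^2 - 8*a)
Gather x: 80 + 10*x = 10*x + 80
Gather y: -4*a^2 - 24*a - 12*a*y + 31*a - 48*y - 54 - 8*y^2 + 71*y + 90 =-4*a^2 + 7*a - 8*y^2 + y*(23 - 12*a) + 36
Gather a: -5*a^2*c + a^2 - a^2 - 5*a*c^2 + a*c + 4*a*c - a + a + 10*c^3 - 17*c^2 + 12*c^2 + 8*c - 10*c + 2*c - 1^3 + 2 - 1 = -5*a^2*c + a*(-5*c^2 + 5*c) + 10*c^3 - 5*c^2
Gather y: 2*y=2*y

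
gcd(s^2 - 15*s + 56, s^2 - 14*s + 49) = s - 7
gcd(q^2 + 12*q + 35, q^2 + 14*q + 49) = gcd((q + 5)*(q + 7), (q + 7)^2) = q + 7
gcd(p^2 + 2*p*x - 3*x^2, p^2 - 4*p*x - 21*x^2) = p + 3*x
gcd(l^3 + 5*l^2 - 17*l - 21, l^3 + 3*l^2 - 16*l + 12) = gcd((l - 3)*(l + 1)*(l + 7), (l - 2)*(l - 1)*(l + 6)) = 1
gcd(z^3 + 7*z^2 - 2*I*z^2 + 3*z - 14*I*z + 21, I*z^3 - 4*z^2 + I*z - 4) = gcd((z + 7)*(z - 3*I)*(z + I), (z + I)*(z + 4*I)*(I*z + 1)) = z + I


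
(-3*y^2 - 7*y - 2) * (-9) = 27*y^2 + 63*y + 18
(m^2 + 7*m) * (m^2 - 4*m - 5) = m^4 + 3*m^3 - 33*m^2 - 35*m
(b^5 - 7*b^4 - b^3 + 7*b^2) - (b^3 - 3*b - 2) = b^5 - 7*b^4 - 2*b^3 + 7*b^2 + 3*b + 2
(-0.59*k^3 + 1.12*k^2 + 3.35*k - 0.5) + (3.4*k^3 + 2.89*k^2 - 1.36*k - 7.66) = 2.81*k^3 + 4.01*k^2 + 1.99*k - 8.16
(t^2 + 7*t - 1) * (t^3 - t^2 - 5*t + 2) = t^5 + 6*t^4 - 13*t^3 - 32*t^2 + 19*t - 2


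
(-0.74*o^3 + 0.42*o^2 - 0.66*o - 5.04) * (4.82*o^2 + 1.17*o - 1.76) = -3.5668*o^5 + 1.1586*o^4 - 1.3874*o^3 - 25.8042*o^2 - 4.7352*o + 8.8704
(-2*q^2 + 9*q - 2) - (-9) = -2*q^2 + 9*q + 7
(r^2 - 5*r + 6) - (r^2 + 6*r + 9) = -11*r - 3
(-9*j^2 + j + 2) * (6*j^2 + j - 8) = -54*j^4 - 3*j^3 + 85*j^2 - 6*j - 16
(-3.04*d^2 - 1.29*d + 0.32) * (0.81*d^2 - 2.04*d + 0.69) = -2.4624*d^4 + 5.1567*d^3 + 0.7932*d^2 - 1.5429*d + 0.2208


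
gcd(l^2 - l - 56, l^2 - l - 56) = l^2 - l - 56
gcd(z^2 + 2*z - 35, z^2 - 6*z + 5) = z - 5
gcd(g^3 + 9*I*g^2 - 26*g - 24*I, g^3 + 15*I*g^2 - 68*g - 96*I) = g^2 + 7*I*g - 12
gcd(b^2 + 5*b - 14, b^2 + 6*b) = 1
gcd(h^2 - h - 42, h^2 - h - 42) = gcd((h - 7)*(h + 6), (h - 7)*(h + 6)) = h^2 - h - 42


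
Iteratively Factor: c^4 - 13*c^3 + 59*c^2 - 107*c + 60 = (c - 3)*(c^3 - 10*c^2 + 29*c - 20) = (c - 5)*(c - 3)*(c^2 - 5*c + 4) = (c - 5)*(c - 4)*(c - 3)*(c - 1)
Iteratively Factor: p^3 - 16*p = (p)*(p^2 - 16) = p*(p + 4)*(p - 4)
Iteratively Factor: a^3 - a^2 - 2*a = (a + 1)*(a^2 - 2*a) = a*(a + 1)*(a - 2)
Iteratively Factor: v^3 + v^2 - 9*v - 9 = (v - 3)*(v^2 + 4*v + 3) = (v - 3)*(v + 1)*(v + 3)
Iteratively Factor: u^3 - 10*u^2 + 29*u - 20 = (u - 5)*(u^2 - 5*u + 4) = (u - 5)*(u - 4)*(u - 1)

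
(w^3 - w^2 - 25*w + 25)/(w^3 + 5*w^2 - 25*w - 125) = (w - 1)/(w + 5)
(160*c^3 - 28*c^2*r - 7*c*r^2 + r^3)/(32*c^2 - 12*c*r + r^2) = 5*c + r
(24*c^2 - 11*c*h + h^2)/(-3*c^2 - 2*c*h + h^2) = (-8*c + h)/(c + h)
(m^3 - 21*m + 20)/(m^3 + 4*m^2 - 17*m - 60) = (m - 1)/(m + 3)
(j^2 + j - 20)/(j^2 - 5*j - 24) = (-j^2 - j + 20)/(-j^2 + 5*j + 24)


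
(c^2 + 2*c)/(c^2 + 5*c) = (c + 2)/(c + 5)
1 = 1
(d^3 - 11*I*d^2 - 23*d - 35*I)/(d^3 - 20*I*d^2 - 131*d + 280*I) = (d + I)/(d - 8*I)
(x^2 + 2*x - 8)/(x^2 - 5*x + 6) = (x + 4)/(x - 3)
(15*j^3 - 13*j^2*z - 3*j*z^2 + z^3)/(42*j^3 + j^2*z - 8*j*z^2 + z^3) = (15*j^3 - 13*j^2*z - 3*j*z^2 + z^3)/(42*j^3 + j^2*z - 8*j*z^2 + z^3)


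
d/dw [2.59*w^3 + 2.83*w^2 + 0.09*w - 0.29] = 7.77*w^2 + 5.66*w + 0.09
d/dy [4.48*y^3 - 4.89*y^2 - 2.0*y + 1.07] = 13.44*y^2 - 9.78*y - 2.0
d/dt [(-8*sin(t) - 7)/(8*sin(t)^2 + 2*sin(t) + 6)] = (32*sin(t)^2 + 56*sin(t) - 17)*cos(t)/(2*(4*sin(t)^2 + sin(t) + 3)^2)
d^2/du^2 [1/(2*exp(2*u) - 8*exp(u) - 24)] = 2*((1 - exp(u))*(-exp(2*u) + 4*exp(u) + 12) - 2*(exp(u) - 2)^2*exp(u))*exp(u)/(-exp(2*u) + 4*exp(u) + 12)^3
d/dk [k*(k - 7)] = 2*k - 7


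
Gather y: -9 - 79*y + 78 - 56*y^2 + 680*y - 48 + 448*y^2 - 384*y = 392*y^2 + 217*y + 21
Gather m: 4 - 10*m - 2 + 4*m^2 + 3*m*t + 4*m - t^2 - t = 4*m^2 + m*(3*t - 6) - t^2 - t + 2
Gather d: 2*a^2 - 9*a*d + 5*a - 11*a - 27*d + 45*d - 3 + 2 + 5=2*a^2 - 6*a + d*(18 - 9*a) + 4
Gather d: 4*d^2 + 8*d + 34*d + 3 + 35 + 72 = 4*d^2 + 42*d + 110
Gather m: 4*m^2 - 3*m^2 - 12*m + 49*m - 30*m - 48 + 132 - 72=m^2 + 7*m + 12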